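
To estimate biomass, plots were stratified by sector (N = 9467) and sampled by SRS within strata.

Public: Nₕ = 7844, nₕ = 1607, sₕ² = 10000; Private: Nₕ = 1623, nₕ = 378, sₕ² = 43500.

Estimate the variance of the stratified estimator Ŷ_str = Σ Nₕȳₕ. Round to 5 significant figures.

5.3697 × 10^8

Var(Ŷ_str) = Σₕ Nₕ²(1 − fₕ)sₕ²/nₕ.
Public: 7844²·(1 − 1607/7844)·10000/1607 = 3.0443701 × 10^8.
Private: 1623²·(1 − 378/1623)·43500/378 = 2.3253339 × 10^8.
Sum = 5.369704 × 10^8.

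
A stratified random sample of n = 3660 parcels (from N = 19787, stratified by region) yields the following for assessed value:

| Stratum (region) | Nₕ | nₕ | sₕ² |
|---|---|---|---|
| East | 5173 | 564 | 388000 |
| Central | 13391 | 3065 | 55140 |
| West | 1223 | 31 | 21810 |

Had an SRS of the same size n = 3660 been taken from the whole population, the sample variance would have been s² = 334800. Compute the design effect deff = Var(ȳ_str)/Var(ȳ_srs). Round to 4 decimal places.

0.6823

Var(ȳ_str) = Σ Wₕ²(1−fₕ)sₕ²/nₕ with Wₕ = Nₕ/19787:
  East: (5173/19787)²·(1−564/5173)·388000/564 = 41.893042
  Central: (13391/19787)²·(1−3065/13391)·55140/3065 = 6.3536239
  West: (1223/19787)²·(1−31/1223)·21810/31 = 2.6196108
  → Var(ȳ_str) = 50.866277.
Var(ȳ_srs) = (1 − 3660/19787)·334800/3660 = 74.55521.
deff = 50.866277 / 74.55521 = 0.6823.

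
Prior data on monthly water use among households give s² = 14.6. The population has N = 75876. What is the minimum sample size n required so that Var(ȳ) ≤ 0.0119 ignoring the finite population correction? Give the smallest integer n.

1227

Without fpc, n₀ = s²/D = 14.6/0.0119 = 1226.8908.
Rounding up, n = 1227.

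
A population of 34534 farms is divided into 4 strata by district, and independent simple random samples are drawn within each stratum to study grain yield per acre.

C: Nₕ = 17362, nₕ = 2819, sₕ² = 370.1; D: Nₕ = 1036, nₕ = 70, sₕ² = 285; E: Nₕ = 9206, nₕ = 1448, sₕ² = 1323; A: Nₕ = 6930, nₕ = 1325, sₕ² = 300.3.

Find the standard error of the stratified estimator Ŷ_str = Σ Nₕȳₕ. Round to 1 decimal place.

Var(Ŷ_str) = Σₕ Nₕ²(1 − fₕ)sₕ²/nₕ.
C: 17362²·(1 − 2819/17362)·370.1/2819 = 3.314956 × 10^7.
D: 1036²·(1 − 70/1036)·285/70 = 4.074588 × 10^6.
E: 9206²·(1 − 1448/9206)·1323/1448 = 6.5254735 × 10^7.
A: 6930²·(1 − 1325/6930)·300.3/1325 = 8.8033568 × 10^6.
Sum = 1.1128224 × 10^8.
SE = √(1.1128224 × 10^8) = 10549.0.

10549.0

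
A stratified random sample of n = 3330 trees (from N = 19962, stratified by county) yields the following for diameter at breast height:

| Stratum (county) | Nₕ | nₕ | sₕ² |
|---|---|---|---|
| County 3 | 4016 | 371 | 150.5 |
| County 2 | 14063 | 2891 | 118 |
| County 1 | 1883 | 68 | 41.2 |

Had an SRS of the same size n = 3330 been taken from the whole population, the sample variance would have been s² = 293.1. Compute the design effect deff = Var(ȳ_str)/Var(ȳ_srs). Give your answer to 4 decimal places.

Var(ȳ_str) = Σ Wₕ²(1−fₕ)sₕ²/nₕ with Wₕ = Nₕ/19962:
  County 3: (4016/19962)²·(1−371/4016)·150.5/371 = 0.01490204
  County 2: (14063/19962)²·(1−2891/14063)·118/2891 = 0.016092915
  County 1: (1883/19962)²·(1−68/1883)·41.2/68 = 0.0051964548
  → Var(ȳ_str) = 0.03619141.
Var(ȳ_srs) = (1 − 3330/19962)·293.1/3330 = 0.073335121.
deff = 0.03619141 / 0.073335121 = 0.4935.

0.4935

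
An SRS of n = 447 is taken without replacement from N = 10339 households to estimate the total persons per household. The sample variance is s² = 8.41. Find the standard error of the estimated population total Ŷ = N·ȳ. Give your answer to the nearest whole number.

1387

Var(Ŷ) = N²·Var(ȳ) = N²·(1 − n/N)·s²/n.
f = 447/10339 = 0.04323436; Var(ȳ) = 0.95676564·8.41/447 = 0.018000893.
Var(Ŷ) = 10339² · 0.018000893 = 1.924204 × 10^6.
SE(Ŷ) = √(1.924204 × 10^6) = 1387.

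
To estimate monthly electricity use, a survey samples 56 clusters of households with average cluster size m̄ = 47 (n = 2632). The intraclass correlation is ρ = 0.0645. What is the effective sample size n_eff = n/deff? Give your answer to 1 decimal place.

deff = 1 + (47 − 1)·0.0645 = 1 + 2.967 = 3.967.
n_eff = 2632 / 3.967 = 663.5.

663.5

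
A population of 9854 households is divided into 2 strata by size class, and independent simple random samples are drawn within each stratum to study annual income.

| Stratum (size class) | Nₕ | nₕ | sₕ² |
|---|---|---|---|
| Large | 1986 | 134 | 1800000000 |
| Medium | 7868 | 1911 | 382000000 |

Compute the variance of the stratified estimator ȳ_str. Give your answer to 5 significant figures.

605310

Var(ȳ_str) = Σₕ Wₕ²(1 − fₕ)sₕ²/nₕ with Wₕ = Nₕ/N, N = 9854.
Large: Wₕ = 0.20154252; term = 0.20154252²·(1 − 0.06747231)·1800000000/134 = 508818.41.
Medium: Wₕ = 0.79845748; term = 0.79845748²·(1 − 0.24288256)·382000000/1911 = 96487.157.
Sum = 605305.57.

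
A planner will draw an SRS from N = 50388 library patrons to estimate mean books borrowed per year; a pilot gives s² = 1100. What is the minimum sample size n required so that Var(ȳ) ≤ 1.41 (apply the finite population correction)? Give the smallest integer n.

769

Without fpc, n₀ = s²/D = 1100/1.41 = 780.1418.
With fpc, (1 − n/N)·s²/n ≤ D requires n ≥ n₀/(1 + n₀/N) = 780.1418/(1 + 780.1418/50388) = 768.2473.
Rounding up, n = 769.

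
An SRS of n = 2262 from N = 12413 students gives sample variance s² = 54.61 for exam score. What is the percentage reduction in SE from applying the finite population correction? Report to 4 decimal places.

f = n/N = 2262/12413 = 0.18222831.
SE_no-fpc = √(s²/n) = 0.15537809; SE_fpc = √((1−f)s²/n) = 0.14050954.
Ratio = √(1−f) = 0.90430730. Reduction = 100·(1 − 0.90430730) = 9.5693%.

9.5693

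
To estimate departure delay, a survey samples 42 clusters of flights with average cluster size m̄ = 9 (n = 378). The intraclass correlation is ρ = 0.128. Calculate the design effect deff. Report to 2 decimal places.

deff = 1 + (9 − 1)·0.128 = 1 + 1.024 = 2.024.

2.02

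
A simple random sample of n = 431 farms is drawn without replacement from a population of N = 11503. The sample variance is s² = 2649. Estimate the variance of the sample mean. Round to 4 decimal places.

5.9159

Under SRS without replacement, Var(ȳ) = (1 − f)·s²/n with f = n/N = 431/11503 = 0.03746849.
Var(ȳ) = (1 − 0.03746849)·2649/431 = 0.96253151·6.1461717 = 5.9158839.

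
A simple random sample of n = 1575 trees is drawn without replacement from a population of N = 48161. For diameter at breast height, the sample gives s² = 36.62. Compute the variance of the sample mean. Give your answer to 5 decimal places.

0.02249

Under SRS without replacement, Var(ȳ) = (1 − f)·s²/n with f = n/N = 1575/48161 = 0.03270281.
Var(ȳ) = (1 − 0.03270281)·36.62/1575 = 0.96729719·0.023250794 = 0.022490427.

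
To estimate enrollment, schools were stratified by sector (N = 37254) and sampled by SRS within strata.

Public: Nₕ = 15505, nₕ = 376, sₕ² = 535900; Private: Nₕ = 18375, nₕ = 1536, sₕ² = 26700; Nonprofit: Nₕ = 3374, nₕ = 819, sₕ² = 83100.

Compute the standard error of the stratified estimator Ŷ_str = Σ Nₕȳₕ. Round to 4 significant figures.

Var(Ŷ_str) = Σₕ Nₕ²(1 − fₕ)sₕ²/nₕ.
Public: 15505²·(1 − 376/15505)·535900/376 = 3.3433197 × 10^11.
Private: 18375²·(1 − 1536/18375)·26700/1536 = 5.3785312 × 10^9.
Nonprofit: 3374²·(1 − 819/3374)·83100/819 = 8.7468787 × 10^8.
Sum = 3.4058519 × 10^11.
SE = √(3.4058519 × 10^11) = 583600.

583600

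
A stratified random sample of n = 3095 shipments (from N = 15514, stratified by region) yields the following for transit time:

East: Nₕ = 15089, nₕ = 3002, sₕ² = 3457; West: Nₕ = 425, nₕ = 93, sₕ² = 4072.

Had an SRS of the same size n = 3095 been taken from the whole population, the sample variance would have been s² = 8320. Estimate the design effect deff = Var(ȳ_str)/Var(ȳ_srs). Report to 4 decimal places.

0.4174

Var(ȳ_str) = Σ Wₕ²(1−fₕ)sₕ²/nₕ with Wₕ = Nₕ/15514:
  East: (15089/15514)²·(1−3002/15089)·3457/3002 = 0.87260982
  West: (425/15514)²·(1−93/425)·4072/93 = 0.025668723
  → Var(ȳ_str) = 0.89827854.
Var(ȳ_srs) = (1 − 3095/15514)·8320/3095 = 2.151917.
deff = 0.89827854 / 2.151917 = 0.4174.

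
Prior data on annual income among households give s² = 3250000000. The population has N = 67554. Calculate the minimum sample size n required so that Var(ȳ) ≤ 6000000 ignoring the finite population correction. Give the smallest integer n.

542

Without fpc, n₀ = s²/D = 3250000000/6000000 = 541.6667.
Rounding up, n = 542.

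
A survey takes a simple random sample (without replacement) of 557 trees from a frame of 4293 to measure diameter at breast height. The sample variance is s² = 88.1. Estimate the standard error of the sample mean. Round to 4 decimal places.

0.3710

Under SRS without replacement, Var(ȳ) = (1 − f)·s²/n with f = n/N = 557/4293 = 0.12974610.
Var(ȳ) = (1 − 0.12974610)·88.1/557 = 0.87025390·0.15816876 = 0.13764698.
SE(ȳ) = √(0.13764698) = 0.3710.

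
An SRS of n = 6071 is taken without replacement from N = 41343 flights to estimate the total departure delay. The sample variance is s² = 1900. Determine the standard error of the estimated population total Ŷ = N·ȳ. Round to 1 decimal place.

21363.0

Var(Ŷ) = N²·Var(ȳ) = N²·(1 − n/N)·s²/n.
f = 6071/41343 = 0.14684469; Var(ȳ) = 0.85315531·1900/6071 = 0.26700627.
Var(Ŷ) = 41343² · 0.26700627 = 4.5637877 × 10^8.
SE(Ŷ) = √(4.5637877 × 10^8) = 21363.0.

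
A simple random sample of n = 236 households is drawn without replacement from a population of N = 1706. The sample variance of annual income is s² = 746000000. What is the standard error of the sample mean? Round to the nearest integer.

1650

Under SRS without replacement, Var(ȳ) = (1 − f)·s²/n with f = n/N = 236/1706 = 0.13833529.
Var(ȳ) = (1 − 0.13833529)·746000000/236 = 0.86166471·3.1610169 × 10^6 = 2.7237368 × 10^6.
SE(ȳ) = √(2.7237368 × 10^6) = 1650.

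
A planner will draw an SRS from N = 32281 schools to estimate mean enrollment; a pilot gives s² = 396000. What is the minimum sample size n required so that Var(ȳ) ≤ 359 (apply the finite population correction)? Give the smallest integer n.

Without fpc, n₀ = s²/D = 396000/359 = 1103.0641.
With fpc, (1 − n/N)·s²/n ≤ D requires n ≥ n₀/(1 + n₀/N) = 1103.0641/(1 + 1103.0641/32281) = 1066.6171.
Rounding up, n = 1067.

1067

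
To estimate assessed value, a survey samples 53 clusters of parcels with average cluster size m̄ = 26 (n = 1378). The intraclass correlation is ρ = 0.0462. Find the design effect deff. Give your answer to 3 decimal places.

2.155

deff = 1 + (26 − 1)·0.0462 = 1 + 1.155 = 2.155.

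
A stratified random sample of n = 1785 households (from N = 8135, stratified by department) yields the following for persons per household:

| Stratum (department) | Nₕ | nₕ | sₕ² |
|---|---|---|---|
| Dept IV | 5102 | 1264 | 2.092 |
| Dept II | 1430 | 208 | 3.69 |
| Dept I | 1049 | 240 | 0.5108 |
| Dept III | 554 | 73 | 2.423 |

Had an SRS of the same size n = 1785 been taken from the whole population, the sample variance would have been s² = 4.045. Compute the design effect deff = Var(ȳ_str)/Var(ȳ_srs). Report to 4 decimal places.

0.6327

Var(ȳ_str) = Σ Wₕ²(1−fₕ)sₕ²/nₕ with Wₕ = Nₕ/8135:
  Dept IV: (5102/8135)²·(1−1264/5102)·2.092/1264 = 4.897167 × 10^-4
  Dept II: (1430/8135)²·(1−208/1430)·3.69/208 = 4.6844128 × 10^-4
  Dept I: (1049/8135)²·(1−240/1049)·0.5108/240 = 2.7292828 × 10^-5
  Dept III: (554/8135)²·(1−73/554)·2.423/73 = 1.3365041 × 10^-4
  → Var(ȳ_str) = 0.0011191012.
Var(ȳ_srs) = (1 − 1785/8135)·4.045/1785 = 0.0017688723.
deff = 0.0011191012 / 0.0017688723 = 0.6327.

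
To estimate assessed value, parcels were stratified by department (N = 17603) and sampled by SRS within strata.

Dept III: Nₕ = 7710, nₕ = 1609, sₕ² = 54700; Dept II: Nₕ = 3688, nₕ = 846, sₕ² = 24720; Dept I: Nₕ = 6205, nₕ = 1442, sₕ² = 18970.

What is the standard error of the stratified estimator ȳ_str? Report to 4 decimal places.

Var(ȳ_str) = Σₕ Wₕ²(1 − fₕ)sₕ²/nₕ with Wₕ = Nₕ/N, N = 17603.
Dept III: Wₕ = 0.43799352; term = 0.43799352²·(1 − 0.20869001)·54700/1609 = 5.1607558.
Dept II: Wₕ = 0.20950974; term = 0.20950974²·(1 − 0.22939262)·24720/846 = 0.98837036.
Dept I: Wₕ = 0.35249673; term = 0.35249673²·(1 − 0.23239323)·18970/1442 = 1.2547322.
Sum = 7.4038584.
SE = √(7.4038584) = 2.7210.

2.7210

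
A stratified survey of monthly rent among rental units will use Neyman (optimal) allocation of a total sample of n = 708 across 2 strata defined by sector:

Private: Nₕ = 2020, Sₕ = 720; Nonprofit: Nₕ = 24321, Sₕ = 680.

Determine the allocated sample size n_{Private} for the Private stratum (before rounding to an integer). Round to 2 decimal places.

57.23

Neyman allocation: nₕ = n·NₕSₕ / Σⱼ NⱼSⱼ.
Σ NⱼSⱼ = 2020·720 + 24321·680 = 1.799268 × 10^7.
n_{Private} = 708·2020·720 / (1.799268 × 10^7) = 57.23.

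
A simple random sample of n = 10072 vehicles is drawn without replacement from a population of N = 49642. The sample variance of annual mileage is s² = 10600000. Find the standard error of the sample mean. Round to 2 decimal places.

28.96

Under SRS without replacement, Var(ȳ) = (1 − f)·s²/n with f = n/N = 10072/49642 = 0.20289271.
Var(ȳ) = (1 − 0.20289271)·10600000/10072 = 0.79710729·1052.4226 = 838.89369.
SE(ȳ) = √(838.89369) = 28.96.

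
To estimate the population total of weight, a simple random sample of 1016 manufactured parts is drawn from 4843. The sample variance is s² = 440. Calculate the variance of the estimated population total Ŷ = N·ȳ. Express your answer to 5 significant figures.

8.0266 × 10^6

Var(Ŷ) = N²·Var(ȳ) = N²·(1 − n/N)·s²/n.
f = 1016/4843 = 0.20978732; Var(ȳ) = 0.79021268·440/1016 = 0.34221809.
Var(Ŷ) = 4843² · 0.34221809 = 8.0266052 × 10^6.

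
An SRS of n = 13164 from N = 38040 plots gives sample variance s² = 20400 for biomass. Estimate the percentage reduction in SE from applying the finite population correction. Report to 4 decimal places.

f = n/N = 13164/38040 = 0.34605678.
SE_no-fpc = √(s²/n) = 1.2448618; SE_fpc = √((1−f)s²/n) = 1.0066794.
Ratio = √(1−f) = 0.80866756. Reduction = 100·(1 − 0.80866756) = 19.1332%.

19.1332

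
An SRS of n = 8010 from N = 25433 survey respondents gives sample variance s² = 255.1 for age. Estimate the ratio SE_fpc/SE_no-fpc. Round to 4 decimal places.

f = n/N = 8010/25433 = 0.31494515.
SE_no-fpc = √(s²/n) = 0.17845921; SE_fpc = √((1−f)s²/n) = 0.14770719.
Ratio = √(1−f) = 0.82768040.

0.8277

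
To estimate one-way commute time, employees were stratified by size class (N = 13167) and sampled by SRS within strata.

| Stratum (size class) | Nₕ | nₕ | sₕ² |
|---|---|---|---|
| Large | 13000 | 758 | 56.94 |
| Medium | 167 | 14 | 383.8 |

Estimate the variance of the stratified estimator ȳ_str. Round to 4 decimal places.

0.0730

Var(ȳ_str) = Σₕ Wₕ²(1 − fₕ)sₕ²/nₕ with Wₕ = Nₕ/N, N = 13167.
Large: Wₕ = 0.98731678; term = 0.98731678²·(1 − 0.05830769)·56.94/758 = 0.068955723.
Medium: Wₕ = 0.01268322; term = 0.01268322²·(1 − 0.08383234)·383.8/14 = 0.0040402772.
Sum = 0.072996.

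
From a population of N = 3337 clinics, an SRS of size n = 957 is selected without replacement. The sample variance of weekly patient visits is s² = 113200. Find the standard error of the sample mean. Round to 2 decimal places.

9.18

Under SRS without replacement, Var(ȳ) = (1 − f)·s²/n with f = n/N = 957/3337 = 0.28678454.
Var(ȳ) = (1 − 0.28678454)·113200/957 = 0.71321546·118.28631 = 84.363626.
SE(ȳ) = √(84.363626) = 9.18.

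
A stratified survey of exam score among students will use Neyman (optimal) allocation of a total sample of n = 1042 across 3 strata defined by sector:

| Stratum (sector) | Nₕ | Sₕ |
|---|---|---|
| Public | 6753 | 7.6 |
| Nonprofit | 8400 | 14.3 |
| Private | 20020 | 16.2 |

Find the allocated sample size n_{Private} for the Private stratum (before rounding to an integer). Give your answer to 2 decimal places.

Neyman allocation: nₕ = n·NₕSₕ / Σⱼ NⱼSⱼ.
Σ NⱼSⱼ = 6753·7.6 + 8400·14.3 + 20020·16.2 = 495766.8.
n_{Private} = 1042·20020·16.2 / 495766.8 = 681.66.

681.66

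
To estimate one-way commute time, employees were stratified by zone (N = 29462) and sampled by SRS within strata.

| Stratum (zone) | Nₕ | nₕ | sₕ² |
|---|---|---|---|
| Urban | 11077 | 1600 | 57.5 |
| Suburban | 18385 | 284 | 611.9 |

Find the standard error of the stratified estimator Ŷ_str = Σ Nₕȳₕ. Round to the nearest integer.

Var(Ŷ_str) = Σₕ Nₕ²(1 − fₕ)sₕ²/nₕ.
Urban: 11077²·(1 − 1600/11077)·57.5/1600 = 3.7726012 × 10^6.
Suburban: 18385²·(1 − 284/18385)·611.9/284 = 7.1701512 × 10^8.
Sum = 7.2078772 × 10^8.
SE = √(7.2078772 × 10^8) = 26847.

26847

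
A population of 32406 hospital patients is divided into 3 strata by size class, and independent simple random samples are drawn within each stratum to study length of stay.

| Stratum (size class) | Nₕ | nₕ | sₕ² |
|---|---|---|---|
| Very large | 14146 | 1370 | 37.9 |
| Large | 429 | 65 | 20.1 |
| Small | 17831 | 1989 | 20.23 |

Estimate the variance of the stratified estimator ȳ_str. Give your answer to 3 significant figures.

Var(ȳ_str) = Σₕ Wₕ²(1 − fₕ)sₕ²/nₕ with Wₕ = Nₕ/N, N = 32406.
Very large: Wₕ = 0.43652410; term = 0.43652410²·(1 − 0.09684717)·37.9/1370 = 0.0047609799.
Large: Wₕ = 0.01323829; term = 0.01323829²·(1 − 0.15151515)·20.1/65 = 4.5982282 × 10^-5.
Small: Wₕ = 0.55023761; term = 0.55023761²·(1 − 0.11154731)·20.23/1989 = 0.0027358731.
Sum = 0.0075428353.

0.00754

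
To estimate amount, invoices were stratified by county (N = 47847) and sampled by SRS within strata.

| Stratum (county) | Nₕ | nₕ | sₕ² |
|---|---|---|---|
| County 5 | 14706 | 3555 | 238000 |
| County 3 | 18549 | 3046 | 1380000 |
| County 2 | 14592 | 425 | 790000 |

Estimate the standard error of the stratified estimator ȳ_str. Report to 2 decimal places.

15.15

Var(ȳ_str) = Σₕ Wₕ²(1 − fₕ)sₕ²/nₕ with Wₕ = Nₕ/N, N = 47847.
County 5: Wₕ = 0.30735469; term = 0.30735469²·(1 − 0.24173807)·238000/3555 = 4.7955266.
County 3: Wₕ = 0.38767321; term = 0.38767321²·(1 − 0.16421370)·1380000/3046 = 56.908352.
County 2: Wₕ = 0.30497210; term = 0.30497210²·(1 − 0.02912555)·790000/425 = 167.85004.
Sum = 229.55392.
SE = √(229.55392) = 15.15.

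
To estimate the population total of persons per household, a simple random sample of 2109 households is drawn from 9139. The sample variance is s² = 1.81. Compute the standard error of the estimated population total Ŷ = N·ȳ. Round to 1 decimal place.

234.8

Var(Ŷ) = N²·Var(ȳ) = N²·(1 − n/N)·s²/n.
f = 2109/9139 = 0.23076923; Var(ȳ) = 0.76923077·1.81/2109 = 6.6017434 × 10^-4.
Var(Ŷ) = 9139² · (6.6017434 × 10^-4) = 55138.633.
SE(Ŷ) = √(55138.633) = 234.8.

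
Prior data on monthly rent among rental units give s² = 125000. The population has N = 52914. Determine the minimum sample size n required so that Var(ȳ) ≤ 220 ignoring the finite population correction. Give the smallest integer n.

569

Without fpc, n₀ = s²/D = 125000/220 = 568.1818.
Rounding up, n = 569.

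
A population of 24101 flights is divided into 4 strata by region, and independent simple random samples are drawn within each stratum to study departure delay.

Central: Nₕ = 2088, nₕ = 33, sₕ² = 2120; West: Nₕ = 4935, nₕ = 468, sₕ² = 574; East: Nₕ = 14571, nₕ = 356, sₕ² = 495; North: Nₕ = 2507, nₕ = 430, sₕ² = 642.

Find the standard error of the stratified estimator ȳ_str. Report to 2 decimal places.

1.02

Var(ȳ_str) = Σₕ Wₕ²(1 − fₕ)sₕ²/nₕ with Wₕ = Nₕ/N, N = 24101.
Central: Wₕ = 0.08663541; term = 0.08663541²·(1 − 0.01580460)·2120/33 = 0.47456326.
West: Wₕ = 0.20476329; term = 0.20476329²·(1 − 0.09483283)·574/468 = 0.046547785.
East: Wₕ = 0.60458072; term = 0.60458072²·(1 − 0.02443209)·495/356 = 0.49581687.
North: Wₕ = 0.10402058; term = 0.10402058²·(1 − 0.17151974)·642/430 = 0.013384042.
Sum = 1.030312.
SE = √(1.030312) = 1.02.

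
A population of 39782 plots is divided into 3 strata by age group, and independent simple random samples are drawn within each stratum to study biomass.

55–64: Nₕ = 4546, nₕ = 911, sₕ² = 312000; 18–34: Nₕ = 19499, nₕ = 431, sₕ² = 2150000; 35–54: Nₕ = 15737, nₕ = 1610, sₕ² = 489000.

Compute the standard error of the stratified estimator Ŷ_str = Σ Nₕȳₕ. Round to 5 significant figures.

1.3885 × 10^6

Var(Ŷ_str) = Σₕ Nₕ²(1 − fₕ)sₕ²/nₕ.
55–64: 4546²·(1 − 911/4546)·312000/911 = 5.6593957 × 10^9.
18–34: 19499²·(1 − 431/19499)·2150000/431 = 1.8547214 × 10^12.
35–54: 15737²·(1 − 1610/15737)·489000/1610 = 6.7523489 × 10^10.
Sum = 1.9279043 × 10^12.
SE = √(1.9279043 × 10^12) = 1.3885 × 10^6.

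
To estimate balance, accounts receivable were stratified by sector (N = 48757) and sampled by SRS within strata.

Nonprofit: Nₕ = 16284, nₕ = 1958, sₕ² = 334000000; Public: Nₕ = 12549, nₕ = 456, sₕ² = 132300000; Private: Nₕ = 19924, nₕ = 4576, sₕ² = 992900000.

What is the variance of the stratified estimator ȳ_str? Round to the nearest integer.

Var(ȳ_str) = Σₕ Wₕ²(1 − fₕ)sₕ²/nₕ with Wₕ = Nₕ/N, N = 48757.
Nonprofit: Wₕ = 0.33398281; term = 0.33398281²·(1 − 0.12024073)·334000000/1958 = 16739.631.
Public: Wₕ = 0.25737843; term = 0.25737843²·(1 − 0.03633756)·132300000/456 = 18520.991.
Private: Wₕ = 0.40863876; term = 0.40863876²·(1 − 0.22967276)·992900000/4576 = 27910.902.
Sum = 63171.524.

63172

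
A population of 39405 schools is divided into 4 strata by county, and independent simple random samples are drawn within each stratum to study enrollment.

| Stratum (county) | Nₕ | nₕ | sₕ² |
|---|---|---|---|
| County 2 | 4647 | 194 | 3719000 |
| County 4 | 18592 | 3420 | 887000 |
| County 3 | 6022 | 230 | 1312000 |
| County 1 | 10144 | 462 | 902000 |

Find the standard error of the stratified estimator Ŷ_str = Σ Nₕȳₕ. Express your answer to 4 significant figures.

927700

Var(Ŷ_str) = Σₕ Nₕ²(1 − fₕ)sₕ²/nₕ.
County 2: 4647²·(1 − 194/4647)·3719000/194 = 3.9668869 × 10^11.
County 4: 18592²·(1 − 3420/18592)·887000/3420 = 7.3158781 × 10^10.
County 3: 6022²·(1 − 230/6022)·1312000/230 = 1.9896437 × 10^11.
County 1: 10144²·(1 − 462/10144)·902000/462 = 1.9175155 × 10^11.
Sum = 8.6056339 × 10^11.
SE = √(8.6056339 × 10^11) = 927700.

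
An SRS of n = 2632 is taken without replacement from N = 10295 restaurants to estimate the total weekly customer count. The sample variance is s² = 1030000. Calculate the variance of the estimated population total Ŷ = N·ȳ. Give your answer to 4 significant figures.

Var(Ŷ) = N²·Var(ȳ) = N²·(1 − n/N)·s²/n.
f = 2632/10295 = 0.25565809; Var(ȳ) = 0.74434191·1030000/2632 = 291.28882.
Var(Ŷ) = 10295² · 291.28882 = 3.0872835 × 10^10.

3.087 × 10^10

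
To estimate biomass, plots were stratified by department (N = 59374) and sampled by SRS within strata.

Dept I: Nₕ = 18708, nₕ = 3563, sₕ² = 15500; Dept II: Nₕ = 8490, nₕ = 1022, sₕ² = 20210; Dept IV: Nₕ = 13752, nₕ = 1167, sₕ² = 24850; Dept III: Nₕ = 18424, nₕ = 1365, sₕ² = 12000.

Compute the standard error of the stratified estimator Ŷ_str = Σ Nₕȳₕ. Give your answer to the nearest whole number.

94524

Var(Ŷ_str) = Σₕ Nₕ²(1 − fₕ)sₕ²/nₕ.
Dept I: 18708²·(1 − 3563/18708)·15500/3563 = 1.2325726 × 10^9.
Dept II: 8490²·(1 − 1022/8490)·20210/1022 = 1.2537976 × 10^9.
Dept IV: 13752²·(1 − 1167/13752)·24850/1167 = 3.685315 × 10^9.
Dept III: 18424²·(1 − 1365/18424)·12000/1365 = 2.7630331 × 10^9.
Sum = 8.9347183 × 10^9.
SE = √(8.9347183 × 10^9) = 94524.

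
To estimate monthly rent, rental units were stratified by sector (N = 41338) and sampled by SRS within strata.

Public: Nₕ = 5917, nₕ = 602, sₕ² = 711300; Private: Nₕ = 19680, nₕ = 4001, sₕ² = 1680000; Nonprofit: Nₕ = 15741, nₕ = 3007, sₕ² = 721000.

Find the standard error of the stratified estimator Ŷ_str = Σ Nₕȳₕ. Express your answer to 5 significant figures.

463450

Var(Ŷ_str) = Σₕ Nₕ²(1 − fₕ)sₕ²/nₕ.
Public: 5917²·(1 − 602/5917)·711300/602 = 3.7158755 × 10^10.
Private: 19680²·(1 − 4001/19680)·1680000/4001 = 1.2956395 × 10^11.
Nonprofit: 15741²·(1 − 3007/15741)·721000/3007 = 4.8061686 × 10^10.
Sum = 2.1478439 × 10^11.
SE = √(2.1478439 × 10^11) = 463450.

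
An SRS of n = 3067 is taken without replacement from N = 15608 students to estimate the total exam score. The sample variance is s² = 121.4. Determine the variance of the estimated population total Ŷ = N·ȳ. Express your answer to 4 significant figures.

7.748 × 10^6

Var(Ŷ) = N²·Var(ȳ) = N²·(1 − n/N)·s²/n.
f = 3067/15608 = 0.19650179; Var(ȳ) = 0.80349821·121.4/3067 = 0.031804592.
Var(Ŷ) = 15608² · 0.031804592 = 7.747906 × 10^6.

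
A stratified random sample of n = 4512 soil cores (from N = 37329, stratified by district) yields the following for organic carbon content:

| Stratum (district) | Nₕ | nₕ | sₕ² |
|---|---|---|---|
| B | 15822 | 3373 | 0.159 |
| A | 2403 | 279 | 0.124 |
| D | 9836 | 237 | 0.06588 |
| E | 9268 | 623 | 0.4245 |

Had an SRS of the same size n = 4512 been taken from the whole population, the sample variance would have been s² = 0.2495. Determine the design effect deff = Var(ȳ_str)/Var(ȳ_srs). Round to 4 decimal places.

Var(ȳ_str) = Σ Wₕ²(1−fₕ)sₕ²/nₕ with Wₕ = Nₕ/37329:
  B: (15822/37329)²·(1−3373/15822)·0.159/3373 = 6.6632164 × 10^-6
  A: (2403/37329)²·(1−279/2403)·0.124/279 = 1.62792 × 10^-6
  D: (9836/37329)²·(1−237/9836)·0.06588/237 = 1.8834628 × 10^-5
  E: (9268/37329)²·(1−623/9268)·0.4245/623 = 3.9178514 × 10^-5
  → Var(ȳ_str) = 6.6304278 × 10^-5.
Var(ȳ_srs) = (1 − 4512/37329)·0.2495/4512 = 4.8613174 × 10^-5.
deff = (6.6304278 × 10^-5) / (4.8613174 × 10^-5) = 1.3639.

1.3639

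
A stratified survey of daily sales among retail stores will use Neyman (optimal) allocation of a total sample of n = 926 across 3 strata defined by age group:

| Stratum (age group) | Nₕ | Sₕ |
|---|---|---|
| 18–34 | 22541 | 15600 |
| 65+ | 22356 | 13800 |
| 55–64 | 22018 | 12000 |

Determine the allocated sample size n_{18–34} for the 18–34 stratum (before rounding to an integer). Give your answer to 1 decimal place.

Neyman allocation: nₕ = n·NₕSₕ / Σⱼ NⱼSⱼ.
Σ NⱼSⱼ = 22541·15600 + 22356·13800 + 22018·12000 = 9.243684 × 10^8.
n_{18–34} = 926·22541·15600 / (9.243684 × 10^8) = 352.3.

352.3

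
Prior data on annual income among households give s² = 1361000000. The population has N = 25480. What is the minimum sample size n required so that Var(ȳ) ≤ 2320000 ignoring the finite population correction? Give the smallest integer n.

Without fpc, n₀ = s²/D = 1361000000/2320000 = 586.6379.
Rounding up, n = 587.

587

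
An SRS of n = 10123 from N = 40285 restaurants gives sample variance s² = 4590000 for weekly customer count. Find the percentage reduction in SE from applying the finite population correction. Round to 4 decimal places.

f = n/N = 10123/40285 = 0.25128460.
SE_no-fpc = √(s²/n) = 21.293729; SE_fpc = √((1−f)s²/n) = 18.425111.
Ratio = √(1−f) = 0.86528342. Reduction = 100·(1 − 0.86528342) = 13.4717%.

13.4717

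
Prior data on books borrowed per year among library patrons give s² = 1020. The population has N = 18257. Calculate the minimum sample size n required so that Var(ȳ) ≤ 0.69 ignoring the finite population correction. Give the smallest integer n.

1479

Without fpc, n₀ = s²/D = 1020/0.69 = 1478.2609.
Rounding up, n = 1479.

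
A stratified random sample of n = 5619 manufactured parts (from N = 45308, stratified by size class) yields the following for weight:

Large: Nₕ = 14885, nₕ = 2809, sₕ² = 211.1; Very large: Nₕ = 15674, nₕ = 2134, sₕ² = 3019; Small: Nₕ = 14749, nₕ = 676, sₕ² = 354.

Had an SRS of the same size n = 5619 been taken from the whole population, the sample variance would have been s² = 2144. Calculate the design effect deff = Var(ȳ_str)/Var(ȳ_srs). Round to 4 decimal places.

0.6157

Var(ȳ_str) = Σ Wₕ²(1−fₕ)sₕ²/nₕ with Wₕ = Nₕ/45308:
  Large: (14885/45308)²·(1−2809/14885)·211.1/2809 = 0.0065804964
  Very large: (15674/45308)²·(1−2134/15674)·3019/2134 = 0.14625726
  Small: (14749/45308)²·(1−676/14749)·354/676 = 0.052948791
  → Var(ȳ_str) = 0.20578655.
Var(ȳ_srs) = (1 − 5619/45308)·2144/5619 = 0.33424199.
deff = 0.20578655 / 0.33424199 = 0.6157.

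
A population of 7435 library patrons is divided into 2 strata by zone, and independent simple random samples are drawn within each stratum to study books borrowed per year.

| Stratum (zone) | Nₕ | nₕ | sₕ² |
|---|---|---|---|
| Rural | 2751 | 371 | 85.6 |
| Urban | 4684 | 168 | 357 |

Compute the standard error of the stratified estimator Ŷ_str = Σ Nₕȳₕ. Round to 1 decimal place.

6816.2

Var(Ŷ_str) = Σₕ Nₕ²(1 − fₕ)sₕ²/nₕ.
Rural: 2751²·(1 − 371/2751)·85.6/371 = 1.5106623 × 10^6.
Urban: 4684²·(1 − 168/4684)·357/168 = 4.4950006 × 10^7.
Sum = 4.6460668 × 10^7.
SE = √(4.6460668 × 10^7) = 6816.2.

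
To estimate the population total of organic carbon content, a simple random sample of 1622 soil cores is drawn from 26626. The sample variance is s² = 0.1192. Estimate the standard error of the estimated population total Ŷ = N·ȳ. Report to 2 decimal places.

221.19

Var(Ŷ) = N²·Var(ȳ) = N²·(1 − n/N)·s²/n.
f = 1622/26626 = 0.06091790; Var(ȳ) = 0.93908210·0.1192/1622 = 6.9012692 × 10^-5.
Var(Ŷ) = 26626² · (6.9012692 × 10^-5) = 48926.125.
SE(Ŷ) = √(48926.125) = 221.19.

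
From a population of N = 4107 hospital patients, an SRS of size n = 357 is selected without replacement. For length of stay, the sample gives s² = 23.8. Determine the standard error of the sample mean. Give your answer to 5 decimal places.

Under SRS without replacement, Var(ȳ) = (1 − f)·s²/n with f = n/N = 357/4107 = 0.08692476.
Var(ȳ) = (1 − 0.08692476)·23.8/357 = 0.91307524·0.066666667 = 0.060871682.
SE(ȳ) = √(0.060871682) = 0.24672.

0.24672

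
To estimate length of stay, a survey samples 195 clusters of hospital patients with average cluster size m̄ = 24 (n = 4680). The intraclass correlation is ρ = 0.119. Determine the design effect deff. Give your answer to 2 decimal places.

deff = 1 + (24 − 1)·0.119 = 1 + 2.737 = 3.737.

3.74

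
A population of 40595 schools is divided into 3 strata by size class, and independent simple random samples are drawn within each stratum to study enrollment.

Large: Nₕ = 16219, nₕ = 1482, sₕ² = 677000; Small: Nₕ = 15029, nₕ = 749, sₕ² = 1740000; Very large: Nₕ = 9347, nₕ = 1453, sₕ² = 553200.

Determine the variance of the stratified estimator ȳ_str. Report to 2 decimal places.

Var(ȳ_str) = Σₕ Wₕ²(1 − fₕ)sₕ²/nₕ with Wₕ = Nₕ/N, N = 40595.
Large: Wₕ = 0.39953196; term = 0.39953196²·(1 − 0.09137431)·677000/1482 = 66.256506.
Small: Wₕ = 0.37021801; term = 0.37021801²·(1 − 0.04983698)·1740000/749 = 302.53849.
Very large: Wₕ = 0.23025003; term = 0.23025003²·(1 − 0.15545095)·553200/1453 = 17.04672.
Sum = 385.84172.

385.84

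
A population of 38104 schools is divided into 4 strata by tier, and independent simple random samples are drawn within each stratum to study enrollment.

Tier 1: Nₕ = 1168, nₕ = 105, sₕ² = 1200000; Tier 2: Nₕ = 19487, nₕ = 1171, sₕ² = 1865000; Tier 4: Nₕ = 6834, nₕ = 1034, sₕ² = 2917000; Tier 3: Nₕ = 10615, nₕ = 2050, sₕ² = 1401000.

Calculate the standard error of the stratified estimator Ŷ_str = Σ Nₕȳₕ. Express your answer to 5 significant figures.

Var(Ŷ_str) = Σₕ Nₕ²(1 − fₕ)sₕ²/nₕ.
Tier 1: 1168²·(1 − 105/1168)·1200000/105 = 1.4189531 × 10^10.
Tier 2: 19487²·(1 − 1171/19487)·1865000/1171 = 5.6845692 × 10^11.
Tier 4: 6834²·(1 − 1034/6834)·2917000/1034 = 1.1181984 × 10^11.
Tier 3: 10615²·(1 − 2050/10615)·1401000/2050 = 6.2134333 × 10^10.
Sum = 7.5660062 × 10^11.
SE = √(7.5660062 × 10^11) = 869830.

869830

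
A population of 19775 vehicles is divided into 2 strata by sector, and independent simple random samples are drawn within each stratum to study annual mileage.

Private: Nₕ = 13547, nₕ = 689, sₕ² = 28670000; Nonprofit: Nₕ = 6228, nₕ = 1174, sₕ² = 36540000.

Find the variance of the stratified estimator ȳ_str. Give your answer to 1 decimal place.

21040.2

Var(ȳ_str) = Σₕ Wₕ²(1 − fₕ)sₕ²/nₕ with Wₕ = Nₕ/N, N = 19775.
Private: Wₕ = 0.68505689; term = 0.68505689²·(1 − 0.05085997)·28670000/689 = 18534.976.
Nonprofit: Wₕ = 0.31494311; term = 0.31494311²·(1 − 0.18850353)·36540000/1174 = 2505.2513.
Sum = 21040.227.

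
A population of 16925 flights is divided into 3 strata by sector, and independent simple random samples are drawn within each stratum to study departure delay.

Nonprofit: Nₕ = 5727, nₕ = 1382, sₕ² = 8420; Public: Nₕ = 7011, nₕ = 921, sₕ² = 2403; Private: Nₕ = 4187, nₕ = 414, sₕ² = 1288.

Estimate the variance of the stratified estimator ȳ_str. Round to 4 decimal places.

1.0897

Var(ȳ_str) = Σₕ Wₕ²(1 − fₕ)sₕ²/nₕ with Wₕ = Nₕ/N, N = 16925.
Nonprofit: Wₕ = 0.33837518; term = 0.33837518²·(1 − 0.24131308)·8420/1382 = 0.5292534.
Public: Wₕ = 0.41423929; term = 0.41423929²·(1 − 0.13136500)·2403/921 = 0.38889651.
Private: Wₕ = 0.24738552; term = 0.24738552²·(1 − 0.09887748)·1288/414 = 0.1715726.
Sum = 1.0897225.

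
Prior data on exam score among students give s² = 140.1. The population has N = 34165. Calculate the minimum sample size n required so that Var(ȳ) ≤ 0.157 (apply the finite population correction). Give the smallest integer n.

Without fpc, n₀ = s²/D = 140.1/0.157 = 892.3567.
With fpc, (1 − n/N)·s²/n ≤ D requires n ≥ n₀/(1 + n₀/N) = 892.3567/(1 + 892.3567/34165) = 869.6425.
Rounding up, n = 870.

870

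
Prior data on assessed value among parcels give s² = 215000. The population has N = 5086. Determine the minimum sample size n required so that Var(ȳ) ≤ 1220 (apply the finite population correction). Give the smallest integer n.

Without fpc, n₀ = s²/D = 215000/1220 = 176.2295.
With fpc, (1 − n/N)·s²/n ≤ D requires n ≥ n₀/(1 + n₀/N) = 176.2295/(1 + 176.2295/5086) = 170.3277.
Rounding up, n = 171.

171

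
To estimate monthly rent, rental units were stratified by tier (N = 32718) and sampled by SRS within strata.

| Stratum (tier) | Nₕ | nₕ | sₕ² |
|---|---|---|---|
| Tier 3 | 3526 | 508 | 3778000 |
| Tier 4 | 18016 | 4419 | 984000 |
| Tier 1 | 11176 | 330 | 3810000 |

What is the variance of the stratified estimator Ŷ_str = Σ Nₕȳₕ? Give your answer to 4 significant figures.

1.533 × 10^12

Var(Ŷ_str) = Σₕ Nₕ²(1 − fₕ)sₕ²/nₕ.
Tier 3: 3526²·(1 − 508/3526)·3778000/508 = 7.9140681 × 10^10.
Tier 4: 18016²·(1 − 4419/18016)·984000/4419 = 5.4547213 × 10^10.
Tier 1: 11176²·(1 − 330/11176)·3810000/330 = 1.3994811 × 10^12.
Sum = 1.533169 × 10^12.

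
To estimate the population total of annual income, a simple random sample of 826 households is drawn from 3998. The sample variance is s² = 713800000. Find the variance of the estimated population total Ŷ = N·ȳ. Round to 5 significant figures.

Var(Ŷ) = N²·Var(ȳ) = N²·(1 − n/N)·s²/n.
f = 826/3998 = 0.20660330; Var(ȳ) = 0.79339670·713800000/826 = 685625.38.
Var(Ŷ) = 3998² · 685625.38 = 1.0959039 × 10^13.

1.0959 × 10^13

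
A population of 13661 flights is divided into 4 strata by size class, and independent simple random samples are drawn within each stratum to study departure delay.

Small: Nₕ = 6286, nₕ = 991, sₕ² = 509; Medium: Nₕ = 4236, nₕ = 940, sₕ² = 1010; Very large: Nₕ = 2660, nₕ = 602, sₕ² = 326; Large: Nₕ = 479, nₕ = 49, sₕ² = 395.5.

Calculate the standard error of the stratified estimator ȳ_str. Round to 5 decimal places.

Var(ȳ_str) = Σₕ Wₕ²(1 − fₕ)sₕ²/nₕ with Wₕ = Nₕ/N, N = 13661.
Small: Wₕ = 0.46014201; term = 0.46014201²·(1 − 0.15765192)·509/991 = 0.091605065.
Medium: Wₕ = 0.31007979; term = 0.31007979²·(1 − 0.22190746)·1010/940 = 0.080384385.
Very large: Wₕ = 0.19471488; term = 0.19471488²·(1 − 0.22631579)·326/602 = 0.015884851.
Large: Wₕ = 0.03506332; term = 0.03506332²·(1 − 0.10229645)·395.5/49 = 0.0089081884.
Sum = 0.19678249.
SE = √(0.19678249) = 0.44360.

0.44360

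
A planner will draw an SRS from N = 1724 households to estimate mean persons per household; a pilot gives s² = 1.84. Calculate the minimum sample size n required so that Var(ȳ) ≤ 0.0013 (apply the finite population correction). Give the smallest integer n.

Without fpc, n₀ = s²/D = 1.84/0.0013 = 1415.3846.
With fpc, (1 − n/N)·s²/n ≤ D requires n ≥ n₀/(1 + n₀/N) = 1415.3846/(1 + 1415.3846/1724) = 777.2616.
Rounding up, n = 778.

778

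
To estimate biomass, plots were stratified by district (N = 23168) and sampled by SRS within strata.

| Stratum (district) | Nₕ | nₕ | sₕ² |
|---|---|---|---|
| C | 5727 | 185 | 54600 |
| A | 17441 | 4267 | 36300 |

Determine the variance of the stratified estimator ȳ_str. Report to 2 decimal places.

21.09

Var(ȳ_str) = Σₕ Wₕ²(1 − fₕ)sₕ²/nₕ with Wₕ = Nₕ/N, N = 23168.
C: Wₕ = 0.24719441; term = 0.24719441²·(1 − 0.03230313)·54600/185 = 17.451692.
A: Wₕ = 0.75280559; term = 0.75280559²·(1 − 0.24465340)·36300/4267 = 3.641631.
Sum = 21.093323.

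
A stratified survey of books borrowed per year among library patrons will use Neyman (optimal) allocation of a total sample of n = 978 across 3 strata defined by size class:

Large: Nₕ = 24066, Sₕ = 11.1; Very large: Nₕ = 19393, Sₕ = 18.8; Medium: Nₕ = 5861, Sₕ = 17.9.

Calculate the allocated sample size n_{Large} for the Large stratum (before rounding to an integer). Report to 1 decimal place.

Neyman allocation: nₕ = n·NₕSₕ / Σⱼ NⱼSⱼ.
Σ NⱼSⱼ = 24066·11.1 + 19393·18.8 + 5861·17.9 = 736632.9.
n_{Large} = 978·24066·11.1 / 736632.9 = 354.7.

354.7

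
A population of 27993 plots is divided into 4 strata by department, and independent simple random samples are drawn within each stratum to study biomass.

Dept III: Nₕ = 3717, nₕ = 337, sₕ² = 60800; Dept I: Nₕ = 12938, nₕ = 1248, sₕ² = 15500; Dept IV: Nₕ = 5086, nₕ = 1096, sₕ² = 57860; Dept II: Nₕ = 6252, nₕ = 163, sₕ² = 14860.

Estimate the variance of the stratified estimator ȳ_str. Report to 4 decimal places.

Var(ȳ_str) = Σₕ Wₕ²(1 − fₕ)sₕ²/nₕ with Wₕ = Nₕ/N, N = 27993.
Dept III: Wₕ = 0.13278320; term = 0.13278320²·(1 − 0.09066451)·60800/337 = 2.8925712.
Dept I: Wₕ = 0.46218698; term = 0.46218698²·(1 − 0.09646004)·15500/1248 = 2.3971758.
Dept IV: Wₕ = 0.18168828; term = 0.18168828²·(1 − 0.21549351)·57860/1096 = 1.3671565.
Dept II: Wₕ = 0.22334155; term = 0.22334155²·(1 − 0.02607166)·14860/163 = 4.4289141.
Sum = 11.085818.

11.0858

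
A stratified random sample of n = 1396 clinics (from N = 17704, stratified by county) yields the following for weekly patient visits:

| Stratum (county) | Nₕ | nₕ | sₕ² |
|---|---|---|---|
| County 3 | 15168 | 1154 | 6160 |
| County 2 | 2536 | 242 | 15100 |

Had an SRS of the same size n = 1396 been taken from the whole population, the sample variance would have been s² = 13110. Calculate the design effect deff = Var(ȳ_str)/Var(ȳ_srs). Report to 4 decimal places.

Var(ȳ_str) = Σ Wₕ²(1−fₕ)sₕ²/nₕ with Wₕ = Nₕ/17704:
  County 3: (15168/17704)²·(1−1154/15168)·6160/1154 = 3.6201164
  County 2: (2536/17704)²·(1−242/2536)·15100/242 = 1.158141
  → Var(ȳ_str) = 4.7782574.
Var(ȳ_srs) = (1 − 1396/17704)·13110/1396 = 8.6506069.
deff = 4.7782574 / 8.6506069 = 0.5524.

0.5524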